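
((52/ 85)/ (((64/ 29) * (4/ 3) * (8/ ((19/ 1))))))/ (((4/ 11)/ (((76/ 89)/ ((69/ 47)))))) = 70362149/ 89085440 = 0.79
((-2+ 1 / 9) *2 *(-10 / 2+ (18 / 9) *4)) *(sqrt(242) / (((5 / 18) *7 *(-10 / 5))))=1122 *sqrt(2) / 35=45.34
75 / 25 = 3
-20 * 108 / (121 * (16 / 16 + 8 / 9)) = -19440 / 2057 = -9.45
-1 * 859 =-859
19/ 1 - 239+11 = -209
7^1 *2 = 14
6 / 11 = 0.55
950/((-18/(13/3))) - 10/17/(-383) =-40205155/175797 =-228.70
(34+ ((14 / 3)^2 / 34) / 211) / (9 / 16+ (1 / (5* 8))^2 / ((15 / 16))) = 2195440000 / 36361419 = 60.38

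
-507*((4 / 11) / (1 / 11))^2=-8112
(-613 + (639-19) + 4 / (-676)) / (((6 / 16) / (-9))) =-28368 / 169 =-167.86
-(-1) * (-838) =-838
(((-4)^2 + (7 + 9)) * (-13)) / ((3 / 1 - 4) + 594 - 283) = -208 / 155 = -1.34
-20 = -20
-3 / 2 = -1.50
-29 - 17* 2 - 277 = -340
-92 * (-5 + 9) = -368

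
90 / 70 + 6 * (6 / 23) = 2.85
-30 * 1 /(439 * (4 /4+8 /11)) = -330 /8341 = -0.04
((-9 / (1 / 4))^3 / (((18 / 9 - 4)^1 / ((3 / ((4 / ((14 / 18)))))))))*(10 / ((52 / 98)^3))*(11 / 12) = 3668884065 / 4394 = 834975.89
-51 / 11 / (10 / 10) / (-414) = 17 / 1518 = 0.01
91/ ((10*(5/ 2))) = 91/ 25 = 3.64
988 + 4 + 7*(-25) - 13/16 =13059/16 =816.19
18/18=1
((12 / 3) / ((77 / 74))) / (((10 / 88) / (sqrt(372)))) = 652.46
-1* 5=-5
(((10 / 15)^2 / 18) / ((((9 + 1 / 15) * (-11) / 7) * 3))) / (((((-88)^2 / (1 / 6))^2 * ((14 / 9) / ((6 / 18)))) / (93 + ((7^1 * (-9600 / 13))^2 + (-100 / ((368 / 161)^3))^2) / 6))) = -23676563766647885 / 92718503914719619842048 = -0.00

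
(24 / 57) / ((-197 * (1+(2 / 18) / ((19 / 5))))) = -9 / 4334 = -0.00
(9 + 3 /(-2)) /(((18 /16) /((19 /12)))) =10.56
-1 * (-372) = 372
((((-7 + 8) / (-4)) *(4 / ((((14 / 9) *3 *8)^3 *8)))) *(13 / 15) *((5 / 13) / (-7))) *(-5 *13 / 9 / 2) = -65 / 157351936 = -0.00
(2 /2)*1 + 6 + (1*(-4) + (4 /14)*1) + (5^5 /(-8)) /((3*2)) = -20771 /336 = -61.82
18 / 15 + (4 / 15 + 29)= 457 / 15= 30.47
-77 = -77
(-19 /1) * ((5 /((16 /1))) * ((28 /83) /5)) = -133 /332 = -0.40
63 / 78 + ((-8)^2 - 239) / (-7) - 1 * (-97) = 122.81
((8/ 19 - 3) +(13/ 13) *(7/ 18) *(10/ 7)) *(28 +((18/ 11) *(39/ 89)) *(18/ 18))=-9727444/ 167409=-58.11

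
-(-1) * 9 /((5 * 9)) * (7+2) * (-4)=-36 /5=-7.20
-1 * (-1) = 1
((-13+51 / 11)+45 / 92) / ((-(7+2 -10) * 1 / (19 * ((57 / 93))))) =-2876809 / 31372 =-91.70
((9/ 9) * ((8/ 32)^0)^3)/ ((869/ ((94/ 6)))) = 47/ 2607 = 0.02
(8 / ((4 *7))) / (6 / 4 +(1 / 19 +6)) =76 / 2009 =0.04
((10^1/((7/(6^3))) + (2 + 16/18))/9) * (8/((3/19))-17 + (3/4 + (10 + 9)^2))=46553195/3402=13684.07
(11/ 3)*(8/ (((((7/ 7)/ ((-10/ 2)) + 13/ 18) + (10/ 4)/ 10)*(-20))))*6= -1584/ 139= -11.40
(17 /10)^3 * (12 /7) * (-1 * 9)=-132651 /1750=-75.80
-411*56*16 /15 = -24550.40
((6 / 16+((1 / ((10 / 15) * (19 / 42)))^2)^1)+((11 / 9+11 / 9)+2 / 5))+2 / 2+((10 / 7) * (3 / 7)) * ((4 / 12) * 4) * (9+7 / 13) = 1904077363 / 82784520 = 23.00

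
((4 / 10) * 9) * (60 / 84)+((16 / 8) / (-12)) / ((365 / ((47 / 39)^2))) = 59942357 / 23316930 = 2.57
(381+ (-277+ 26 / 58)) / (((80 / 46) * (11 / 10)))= 69667 / 1276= 54.60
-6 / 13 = -0.46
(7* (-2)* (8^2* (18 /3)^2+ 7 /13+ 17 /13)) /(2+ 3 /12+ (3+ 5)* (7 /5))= -8393280 /3497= -2400.14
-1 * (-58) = 58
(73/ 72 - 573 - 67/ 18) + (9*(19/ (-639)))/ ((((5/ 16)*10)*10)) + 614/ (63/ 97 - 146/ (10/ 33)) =-1593310214069/ 2761403000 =-576.99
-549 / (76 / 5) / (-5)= 549 / 76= 7.22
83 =83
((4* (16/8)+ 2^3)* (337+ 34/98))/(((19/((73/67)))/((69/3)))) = 23371680/3283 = 7119.00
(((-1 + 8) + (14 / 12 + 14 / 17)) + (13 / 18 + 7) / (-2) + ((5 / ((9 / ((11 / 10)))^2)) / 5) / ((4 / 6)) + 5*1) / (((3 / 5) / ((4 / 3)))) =931907 / 41310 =22.56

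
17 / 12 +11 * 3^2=1205 / 12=100.42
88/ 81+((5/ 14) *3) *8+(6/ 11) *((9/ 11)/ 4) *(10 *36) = 3418216/ 68607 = 49.82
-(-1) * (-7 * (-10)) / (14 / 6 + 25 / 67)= 7035 / 272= 25.86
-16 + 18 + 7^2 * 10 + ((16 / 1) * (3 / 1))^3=111084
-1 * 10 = -10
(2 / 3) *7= 14 / 3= 4.67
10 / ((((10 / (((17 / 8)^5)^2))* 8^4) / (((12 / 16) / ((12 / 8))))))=2015993900449 / 8796093022208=0.23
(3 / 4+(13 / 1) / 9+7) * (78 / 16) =44.82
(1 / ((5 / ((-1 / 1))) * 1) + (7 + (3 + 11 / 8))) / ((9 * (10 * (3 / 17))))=2533 / 3600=0.70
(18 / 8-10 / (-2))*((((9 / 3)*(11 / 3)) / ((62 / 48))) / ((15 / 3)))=1914 / 155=12.35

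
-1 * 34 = -34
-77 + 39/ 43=-3272/ 43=-76.09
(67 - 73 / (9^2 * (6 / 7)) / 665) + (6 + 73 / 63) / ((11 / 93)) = 41213909 / 323190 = 127.52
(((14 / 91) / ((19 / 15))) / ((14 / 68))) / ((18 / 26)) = 340 / 399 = 0.85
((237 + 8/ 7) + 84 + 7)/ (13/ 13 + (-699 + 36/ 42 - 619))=-768/ 3071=-0.25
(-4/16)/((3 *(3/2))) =-0.06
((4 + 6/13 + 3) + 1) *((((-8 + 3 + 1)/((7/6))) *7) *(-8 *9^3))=15396480/13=1184344.62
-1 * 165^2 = -27225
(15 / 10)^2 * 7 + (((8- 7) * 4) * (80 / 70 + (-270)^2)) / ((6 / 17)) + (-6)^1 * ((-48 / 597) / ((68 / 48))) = 234791159581 / 284172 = 826229.04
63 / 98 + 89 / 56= 125 / 56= 2.23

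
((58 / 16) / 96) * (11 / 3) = 319 / 2304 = 0.14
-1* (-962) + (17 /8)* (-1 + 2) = 7713 /8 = 964.12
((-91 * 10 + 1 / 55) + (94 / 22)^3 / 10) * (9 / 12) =-7204821 / 10648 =-676.64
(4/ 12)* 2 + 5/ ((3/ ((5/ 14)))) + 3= 179/ 42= 4.26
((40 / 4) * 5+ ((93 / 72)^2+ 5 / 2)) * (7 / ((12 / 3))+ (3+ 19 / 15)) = 11263561 / 34560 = 325.91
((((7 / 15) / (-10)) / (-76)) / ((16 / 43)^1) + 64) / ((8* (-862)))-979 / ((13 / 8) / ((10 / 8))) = -12314311376713 / 16351795200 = -753.09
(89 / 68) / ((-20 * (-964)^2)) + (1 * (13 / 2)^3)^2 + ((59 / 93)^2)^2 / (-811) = 5782634771171632747991321 / 76673559350588348160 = 75418.89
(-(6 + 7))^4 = 28561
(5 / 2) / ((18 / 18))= 5 / 2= 2.50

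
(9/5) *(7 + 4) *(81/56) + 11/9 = 75251/2520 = 29.86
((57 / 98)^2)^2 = 10556001 / 92236816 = 0.11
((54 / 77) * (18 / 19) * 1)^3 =918330048 / 3131359847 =0.29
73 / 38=1.92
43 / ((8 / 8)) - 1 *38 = 5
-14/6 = -7/3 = -2.33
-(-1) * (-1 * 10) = -10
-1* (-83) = 83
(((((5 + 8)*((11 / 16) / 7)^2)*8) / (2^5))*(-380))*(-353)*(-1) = -52750555 / 12544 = -4205.24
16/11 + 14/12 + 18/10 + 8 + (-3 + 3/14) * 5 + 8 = 6.49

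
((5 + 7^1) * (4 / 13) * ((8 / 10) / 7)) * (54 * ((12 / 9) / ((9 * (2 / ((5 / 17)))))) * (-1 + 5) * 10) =30720 / 1547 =19.86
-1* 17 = -17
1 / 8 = 0.12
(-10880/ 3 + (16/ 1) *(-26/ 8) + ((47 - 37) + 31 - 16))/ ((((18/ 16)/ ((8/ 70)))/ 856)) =-317718.21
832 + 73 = 905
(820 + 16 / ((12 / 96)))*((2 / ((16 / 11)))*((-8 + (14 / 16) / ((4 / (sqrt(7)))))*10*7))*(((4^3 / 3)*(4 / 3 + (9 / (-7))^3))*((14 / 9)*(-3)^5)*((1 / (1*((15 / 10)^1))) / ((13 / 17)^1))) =-369868646400 / 91 + 1444799400*sqrt(7) / 13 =-3770446011.57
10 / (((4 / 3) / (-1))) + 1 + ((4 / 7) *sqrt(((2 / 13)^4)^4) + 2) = -51391033375 / 11420230094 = -4.50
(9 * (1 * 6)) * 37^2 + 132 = 74058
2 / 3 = 0.67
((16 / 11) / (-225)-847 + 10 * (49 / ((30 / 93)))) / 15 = 1663184 / 37125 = 44.80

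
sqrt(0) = 0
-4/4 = -1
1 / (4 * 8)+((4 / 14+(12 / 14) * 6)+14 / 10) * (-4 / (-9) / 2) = 15611 / 10080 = 1.55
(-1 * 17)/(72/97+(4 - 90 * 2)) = 97/1000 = 0.10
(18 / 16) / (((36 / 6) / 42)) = 7.88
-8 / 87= -0.09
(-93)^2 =8649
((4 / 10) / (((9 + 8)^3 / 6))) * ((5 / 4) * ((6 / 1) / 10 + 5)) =84 / 24565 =0.00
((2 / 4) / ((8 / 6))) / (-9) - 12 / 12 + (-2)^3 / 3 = -89 / 24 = -3.71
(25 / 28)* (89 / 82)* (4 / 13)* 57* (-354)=-6016.62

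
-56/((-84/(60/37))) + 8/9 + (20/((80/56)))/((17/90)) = 430732/5661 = 76.09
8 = 8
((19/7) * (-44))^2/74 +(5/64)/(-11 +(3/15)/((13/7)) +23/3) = 380151649/1972544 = 192.72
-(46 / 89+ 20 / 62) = -2316 / 2759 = -0.84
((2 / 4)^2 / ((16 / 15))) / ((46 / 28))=0.14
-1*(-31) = 31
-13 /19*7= -91 /19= -4.79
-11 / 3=-3.67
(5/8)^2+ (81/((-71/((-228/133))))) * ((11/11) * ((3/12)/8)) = 14369/31808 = 0.45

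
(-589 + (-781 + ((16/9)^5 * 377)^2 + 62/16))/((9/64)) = 10001134384693458424/31381059609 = 318699703.24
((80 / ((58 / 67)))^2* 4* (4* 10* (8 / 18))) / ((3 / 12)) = 2429243.49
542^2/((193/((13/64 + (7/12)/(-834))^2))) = 19290516057409/309294277632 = 62.37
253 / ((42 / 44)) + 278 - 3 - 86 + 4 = 9619 / 21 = 458.05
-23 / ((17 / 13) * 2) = -299 / 34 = -8.79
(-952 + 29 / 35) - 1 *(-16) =-935.17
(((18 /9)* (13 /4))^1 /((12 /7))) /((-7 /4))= -13 /6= -2.17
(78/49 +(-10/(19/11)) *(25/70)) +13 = 11660/931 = 12.52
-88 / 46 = -1.91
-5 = -5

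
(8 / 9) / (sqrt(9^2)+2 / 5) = 40 / 423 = 0.09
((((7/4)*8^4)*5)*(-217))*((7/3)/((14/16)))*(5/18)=-155545600/27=-5760948.15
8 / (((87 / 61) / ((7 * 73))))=249368 / 87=2866.30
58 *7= 406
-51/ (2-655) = 51/ 653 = 0.08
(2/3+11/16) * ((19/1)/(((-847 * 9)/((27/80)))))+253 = 54858249/216832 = 253.00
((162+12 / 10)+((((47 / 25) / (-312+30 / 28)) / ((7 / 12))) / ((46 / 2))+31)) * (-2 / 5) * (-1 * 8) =621.44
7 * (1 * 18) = 126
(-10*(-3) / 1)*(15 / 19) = 450 / 19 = 23.68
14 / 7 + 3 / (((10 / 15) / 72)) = 326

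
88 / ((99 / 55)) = 440 / 9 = 48.89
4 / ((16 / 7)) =7 / 4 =1.75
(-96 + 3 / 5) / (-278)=477 / 1390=0.34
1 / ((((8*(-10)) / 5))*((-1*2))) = 1 / 32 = 0.03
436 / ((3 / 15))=2180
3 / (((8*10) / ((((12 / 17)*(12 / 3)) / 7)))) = 9 / 595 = 0.02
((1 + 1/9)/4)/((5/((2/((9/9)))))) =1/9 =0.11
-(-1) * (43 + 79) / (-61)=-2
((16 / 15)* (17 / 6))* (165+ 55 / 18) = 41140 / 81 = 507.90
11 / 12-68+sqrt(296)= -805 / 12+2 *sqrt(74)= -49.88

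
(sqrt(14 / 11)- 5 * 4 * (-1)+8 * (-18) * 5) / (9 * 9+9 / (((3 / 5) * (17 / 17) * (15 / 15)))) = -175 / 24+sqrt(154) / 1056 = -7.28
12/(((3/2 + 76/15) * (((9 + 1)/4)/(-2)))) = -288/197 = -1.46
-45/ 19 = -2.37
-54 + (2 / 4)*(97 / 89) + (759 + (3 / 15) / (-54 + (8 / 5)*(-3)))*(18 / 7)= 115895785 / 61054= 1898.25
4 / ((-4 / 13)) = -13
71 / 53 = 1.34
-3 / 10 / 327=-1 / 1090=-0.00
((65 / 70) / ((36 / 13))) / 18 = 169 / 9072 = 0.02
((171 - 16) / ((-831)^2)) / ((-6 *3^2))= -155 / 37290294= -0.00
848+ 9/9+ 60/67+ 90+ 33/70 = 940.37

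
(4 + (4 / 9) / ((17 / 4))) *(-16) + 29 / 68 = -39931 / 612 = -65.25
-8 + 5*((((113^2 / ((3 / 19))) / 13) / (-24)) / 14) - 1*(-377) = 3622321 / 13104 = 276.43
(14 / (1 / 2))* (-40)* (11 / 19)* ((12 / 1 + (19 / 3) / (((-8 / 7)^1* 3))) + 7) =-100100 / 9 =-11122.22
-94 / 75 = -1.25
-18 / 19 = -0.95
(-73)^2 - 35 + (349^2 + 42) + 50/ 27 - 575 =3417224/ 27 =126563.85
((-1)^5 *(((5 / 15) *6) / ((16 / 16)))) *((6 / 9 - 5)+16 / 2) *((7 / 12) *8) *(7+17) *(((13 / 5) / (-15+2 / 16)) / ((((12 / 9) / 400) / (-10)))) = -7321600 / 17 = -430682.35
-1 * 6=-6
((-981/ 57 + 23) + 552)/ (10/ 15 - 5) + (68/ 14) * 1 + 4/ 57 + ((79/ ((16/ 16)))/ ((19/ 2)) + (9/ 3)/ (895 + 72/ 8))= -541464167/ 4689048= -115.47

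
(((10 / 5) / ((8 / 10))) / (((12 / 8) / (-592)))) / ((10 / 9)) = -888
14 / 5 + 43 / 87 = 1433 / 435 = 3.29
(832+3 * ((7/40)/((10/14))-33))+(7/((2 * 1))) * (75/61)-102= 7759667/12200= 636.04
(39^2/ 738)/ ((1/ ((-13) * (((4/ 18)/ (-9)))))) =2197/ 3321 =0.66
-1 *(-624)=624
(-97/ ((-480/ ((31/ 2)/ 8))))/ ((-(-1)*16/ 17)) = 51119/ 122880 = 0.42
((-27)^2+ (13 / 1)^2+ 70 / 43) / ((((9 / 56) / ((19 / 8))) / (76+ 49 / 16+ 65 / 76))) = 38248805 / 36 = 1062466.81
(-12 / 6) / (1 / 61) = -122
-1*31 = -31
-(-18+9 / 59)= 1053 / 59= 17.85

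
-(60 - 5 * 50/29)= -1490/29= -51.38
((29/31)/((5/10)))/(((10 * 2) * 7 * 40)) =29/86800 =0.00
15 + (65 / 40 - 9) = 61 / 8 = 7.62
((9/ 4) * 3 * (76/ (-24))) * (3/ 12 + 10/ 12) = -741/ 32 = -23.16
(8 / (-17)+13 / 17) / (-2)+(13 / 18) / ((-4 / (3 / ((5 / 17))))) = -4057 / 2040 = -1.99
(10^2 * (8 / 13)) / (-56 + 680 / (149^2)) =-1110050 / 1009593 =-1.10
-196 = -196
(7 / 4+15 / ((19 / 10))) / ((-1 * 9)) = -733 / 684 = -1.07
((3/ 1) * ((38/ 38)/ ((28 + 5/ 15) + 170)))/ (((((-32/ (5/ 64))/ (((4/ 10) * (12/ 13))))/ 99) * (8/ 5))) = -2673/ 3168256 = -0.00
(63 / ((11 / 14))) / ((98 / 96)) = 864 / 11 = 78.55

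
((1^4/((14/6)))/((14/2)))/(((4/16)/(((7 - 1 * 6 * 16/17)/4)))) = 69/833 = 0.08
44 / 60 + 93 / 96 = 1.70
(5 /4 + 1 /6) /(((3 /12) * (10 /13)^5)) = 6311981 /300000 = 21.04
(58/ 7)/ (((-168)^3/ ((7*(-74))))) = 0.00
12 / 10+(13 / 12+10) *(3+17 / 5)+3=1127 / 15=75.13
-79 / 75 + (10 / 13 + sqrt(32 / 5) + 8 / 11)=4753 / 10725 + 4 * sqrt(10) / 5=2.97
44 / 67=0.66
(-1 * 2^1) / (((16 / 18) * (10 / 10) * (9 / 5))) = -5 / 4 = -1.25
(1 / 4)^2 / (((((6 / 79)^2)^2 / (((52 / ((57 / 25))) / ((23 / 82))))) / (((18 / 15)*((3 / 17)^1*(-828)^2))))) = 7162335644685 / 323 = 22174413760.63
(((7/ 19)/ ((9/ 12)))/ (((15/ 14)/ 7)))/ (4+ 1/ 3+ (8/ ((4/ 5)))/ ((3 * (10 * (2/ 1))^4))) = 0.74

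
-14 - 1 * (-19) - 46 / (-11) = 101 / 11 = 9.18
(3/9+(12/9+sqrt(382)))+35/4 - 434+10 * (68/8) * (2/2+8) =sqrt(382)+4097/12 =360.96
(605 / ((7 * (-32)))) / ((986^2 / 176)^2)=-73205 / 827019429614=-0.00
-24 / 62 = -12 / 31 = -0.39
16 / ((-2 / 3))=-24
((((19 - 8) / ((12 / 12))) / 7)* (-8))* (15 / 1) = -1320 / 7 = -188.57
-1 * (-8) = 8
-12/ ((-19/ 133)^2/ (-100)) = 58800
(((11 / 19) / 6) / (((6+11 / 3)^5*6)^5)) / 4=0.00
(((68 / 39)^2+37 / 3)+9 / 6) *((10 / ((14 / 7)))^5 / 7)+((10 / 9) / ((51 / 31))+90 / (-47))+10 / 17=384453048325 / 51041718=7532.13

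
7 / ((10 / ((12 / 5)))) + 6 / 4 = 159 / 50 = 3.18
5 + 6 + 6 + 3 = 20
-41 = -41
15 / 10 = 3 / 2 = 1.50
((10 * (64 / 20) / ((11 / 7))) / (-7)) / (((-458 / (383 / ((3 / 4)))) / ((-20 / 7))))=-490240 / 52899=-9.27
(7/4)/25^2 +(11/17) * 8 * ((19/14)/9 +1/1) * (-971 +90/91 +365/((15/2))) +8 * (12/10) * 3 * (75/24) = -3946067428319/730957500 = -5398.49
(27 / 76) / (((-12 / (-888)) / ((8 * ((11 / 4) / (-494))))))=-10989 / 9386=-1.17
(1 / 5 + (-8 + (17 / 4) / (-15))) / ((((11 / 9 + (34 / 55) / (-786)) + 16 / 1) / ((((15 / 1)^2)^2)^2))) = -5373497443359375 / 4466896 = -1202960051.76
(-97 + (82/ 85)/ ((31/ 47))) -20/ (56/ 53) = -4222649/ 36890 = -114.47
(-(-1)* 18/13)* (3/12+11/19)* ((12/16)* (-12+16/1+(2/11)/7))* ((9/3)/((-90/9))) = -22599/21736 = -1.04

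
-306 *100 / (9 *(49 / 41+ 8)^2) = -5715400 / 142129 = -40.21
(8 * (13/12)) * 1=26/3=8.67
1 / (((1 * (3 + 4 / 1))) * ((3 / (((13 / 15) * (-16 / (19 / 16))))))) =-3328 / 5985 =-0.56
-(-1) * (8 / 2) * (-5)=-20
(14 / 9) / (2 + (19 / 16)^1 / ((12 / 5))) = 896 / 1437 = 0.62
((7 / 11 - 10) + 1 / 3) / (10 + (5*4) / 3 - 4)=-149 / 209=-0.71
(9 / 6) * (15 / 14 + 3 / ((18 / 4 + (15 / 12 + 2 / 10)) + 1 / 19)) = 150525 / 63868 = 2.36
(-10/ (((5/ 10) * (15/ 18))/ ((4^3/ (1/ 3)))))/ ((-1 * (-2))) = -2304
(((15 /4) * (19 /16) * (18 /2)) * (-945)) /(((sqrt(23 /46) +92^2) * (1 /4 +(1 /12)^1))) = -13.42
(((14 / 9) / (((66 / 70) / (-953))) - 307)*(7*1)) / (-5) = 3907043 / 1485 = 2631.01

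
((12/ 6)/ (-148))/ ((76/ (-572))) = 143/ 1406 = 0.10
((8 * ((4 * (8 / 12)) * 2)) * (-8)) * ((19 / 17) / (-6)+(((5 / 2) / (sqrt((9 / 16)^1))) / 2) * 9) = -773632 / 153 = -5056.42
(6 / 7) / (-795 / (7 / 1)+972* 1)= 2 / 2003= 0.00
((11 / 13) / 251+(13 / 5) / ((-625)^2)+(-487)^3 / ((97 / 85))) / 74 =-62568093540031041607 / 45745730468750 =-1367736.24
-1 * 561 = -561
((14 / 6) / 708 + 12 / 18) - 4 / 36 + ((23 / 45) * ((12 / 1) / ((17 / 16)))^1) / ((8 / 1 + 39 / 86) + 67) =248111597 / 390508020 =0.64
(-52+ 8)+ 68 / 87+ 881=837.78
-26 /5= -5.20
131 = 131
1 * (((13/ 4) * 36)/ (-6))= -39/ 2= -19.50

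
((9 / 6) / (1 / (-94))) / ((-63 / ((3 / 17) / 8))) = 47 / 952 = 0.05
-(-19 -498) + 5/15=1552/3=517.33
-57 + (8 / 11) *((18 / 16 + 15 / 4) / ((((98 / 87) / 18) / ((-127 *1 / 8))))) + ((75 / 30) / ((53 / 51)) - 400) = -309435719 / 228536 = -1353.99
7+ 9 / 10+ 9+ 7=239 / 10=23.90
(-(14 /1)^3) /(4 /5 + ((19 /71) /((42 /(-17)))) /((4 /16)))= -10228260 /1367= -7482.27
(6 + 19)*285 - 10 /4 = 14245 /2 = 7122.50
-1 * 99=-99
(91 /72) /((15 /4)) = 91 /270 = 0.34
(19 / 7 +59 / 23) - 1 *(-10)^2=-15250 / 161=-94.72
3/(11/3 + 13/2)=18/61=0.30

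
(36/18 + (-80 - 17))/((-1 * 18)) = 95/18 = 5.28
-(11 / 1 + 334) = -345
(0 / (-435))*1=0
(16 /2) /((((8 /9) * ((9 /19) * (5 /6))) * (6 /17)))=323 /5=64.60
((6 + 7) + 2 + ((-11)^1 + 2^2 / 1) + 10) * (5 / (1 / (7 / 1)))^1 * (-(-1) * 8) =5040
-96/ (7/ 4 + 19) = -384/ 83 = -4.63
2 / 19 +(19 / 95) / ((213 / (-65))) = 179 / 4047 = 0.04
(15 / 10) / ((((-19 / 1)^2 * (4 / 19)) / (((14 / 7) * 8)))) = 6 / 19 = 0.32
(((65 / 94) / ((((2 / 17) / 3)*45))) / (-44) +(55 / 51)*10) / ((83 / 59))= 89401579 / 11671792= 7.66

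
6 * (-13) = -78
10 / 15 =2 / 3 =0.67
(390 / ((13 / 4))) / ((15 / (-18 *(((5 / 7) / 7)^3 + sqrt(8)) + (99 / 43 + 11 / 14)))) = 124202852 / 5058907 - 288 *sqrt(2) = -382.74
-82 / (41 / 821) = -1642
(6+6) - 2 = 10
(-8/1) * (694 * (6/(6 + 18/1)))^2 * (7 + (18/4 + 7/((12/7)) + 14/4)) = -27573661/6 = -4595610.17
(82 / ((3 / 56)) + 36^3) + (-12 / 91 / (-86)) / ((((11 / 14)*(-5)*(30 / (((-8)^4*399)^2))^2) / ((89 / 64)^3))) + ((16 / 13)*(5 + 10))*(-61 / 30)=-19184985381001319178282856 / 2305875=-8320045701090180160.80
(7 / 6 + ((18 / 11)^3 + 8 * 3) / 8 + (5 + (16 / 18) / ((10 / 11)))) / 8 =1280813 / 958320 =1.34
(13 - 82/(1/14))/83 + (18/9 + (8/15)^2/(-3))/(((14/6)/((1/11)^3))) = -2379222137/173994975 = -13.67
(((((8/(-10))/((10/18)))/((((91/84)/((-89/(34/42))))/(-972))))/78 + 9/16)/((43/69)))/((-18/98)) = 785952936699/49415600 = 15904.96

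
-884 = -884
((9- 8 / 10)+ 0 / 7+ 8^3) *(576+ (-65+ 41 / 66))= 29275989 / 110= 266145.35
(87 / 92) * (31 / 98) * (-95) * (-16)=512430 / 1127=454.69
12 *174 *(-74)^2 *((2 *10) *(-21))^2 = 2016937843200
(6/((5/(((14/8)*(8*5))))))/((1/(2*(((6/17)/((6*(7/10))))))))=240/17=14.12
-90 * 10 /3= -300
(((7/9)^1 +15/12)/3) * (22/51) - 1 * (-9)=25589/2754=9.29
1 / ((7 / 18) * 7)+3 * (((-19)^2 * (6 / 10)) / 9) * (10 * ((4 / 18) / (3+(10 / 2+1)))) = 72214 / 3969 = 18.19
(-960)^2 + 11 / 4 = 3686411 / 4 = 921602.75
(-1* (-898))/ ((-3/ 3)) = -898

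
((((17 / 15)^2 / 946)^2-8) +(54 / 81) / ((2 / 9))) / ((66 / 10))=-226525528979 / 299013808500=-0.76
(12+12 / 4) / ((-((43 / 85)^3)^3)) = -6912.66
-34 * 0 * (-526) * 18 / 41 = 0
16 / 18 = 8 / 9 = 0.89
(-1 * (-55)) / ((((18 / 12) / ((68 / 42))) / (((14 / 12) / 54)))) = 935 / 729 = 1.28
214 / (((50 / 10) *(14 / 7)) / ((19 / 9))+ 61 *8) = 2033 / 4681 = 0.43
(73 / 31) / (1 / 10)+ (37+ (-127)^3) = -63497996 / 31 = -2048322.45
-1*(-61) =61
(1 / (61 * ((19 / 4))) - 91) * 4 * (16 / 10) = -674976 / 1159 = -582.38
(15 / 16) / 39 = 5 / 208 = 0.02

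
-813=-813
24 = 24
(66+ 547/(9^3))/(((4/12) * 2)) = 48661/486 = 100.13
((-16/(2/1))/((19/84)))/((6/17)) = -1904/19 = -100.21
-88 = -88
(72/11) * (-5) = -360/11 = -32.73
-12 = -12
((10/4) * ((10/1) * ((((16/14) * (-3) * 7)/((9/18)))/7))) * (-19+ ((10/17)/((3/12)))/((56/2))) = 2701200/833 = 3242.74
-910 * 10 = -9100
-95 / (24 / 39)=-1235 / 8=-154.38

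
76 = 76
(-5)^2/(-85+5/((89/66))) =-445/1447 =-0.31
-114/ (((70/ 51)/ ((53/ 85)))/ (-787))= 7132581/ 175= 40757.61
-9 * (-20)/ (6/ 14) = 420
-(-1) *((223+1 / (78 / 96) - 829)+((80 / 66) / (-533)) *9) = -3545882 / 5863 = -604.79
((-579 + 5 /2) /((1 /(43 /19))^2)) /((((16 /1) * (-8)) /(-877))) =-1869673669 /92416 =-20231.06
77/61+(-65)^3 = -274623.74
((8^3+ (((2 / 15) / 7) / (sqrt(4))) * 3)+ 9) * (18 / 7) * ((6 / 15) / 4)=164124 / 1225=133.98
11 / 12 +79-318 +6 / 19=-54211 / 228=-237.77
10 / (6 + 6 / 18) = 1.58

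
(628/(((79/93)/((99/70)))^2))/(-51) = -4436236431/129968825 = -34.13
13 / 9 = 1.44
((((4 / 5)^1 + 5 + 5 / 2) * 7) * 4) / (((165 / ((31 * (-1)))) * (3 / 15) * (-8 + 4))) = 18011 / 330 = 54.58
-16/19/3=-16/57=-0.28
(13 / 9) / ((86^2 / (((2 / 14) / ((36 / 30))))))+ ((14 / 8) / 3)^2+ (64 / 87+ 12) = 13.08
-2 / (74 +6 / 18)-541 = -541.03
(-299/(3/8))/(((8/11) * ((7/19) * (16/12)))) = -62491/28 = -2231.82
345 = 345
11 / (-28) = -11 / 28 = -0.39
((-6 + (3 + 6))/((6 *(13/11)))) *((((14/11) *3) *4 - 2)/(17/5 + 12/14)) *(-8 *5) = -102200/1937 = -52.76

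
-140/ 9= -15.56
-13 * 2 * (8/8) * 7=-182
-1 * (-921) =921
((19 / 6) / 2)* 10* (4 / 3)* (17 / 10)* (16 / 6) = 2584 / 27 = 95.70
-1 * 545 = -545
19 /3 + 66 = 217 /3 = 72.33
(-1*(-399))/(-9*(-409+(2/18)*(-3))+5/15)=171/1579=0.11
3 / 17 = 0.18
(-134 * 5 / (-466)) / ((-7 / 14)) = -670 / 233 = -2.88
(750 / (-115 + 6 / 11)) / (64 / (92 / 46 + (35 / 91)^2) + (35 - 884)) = 2994750 / 374390089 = 0.01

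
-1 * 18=-18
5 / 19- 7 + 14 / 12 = -635 / 114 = -5.57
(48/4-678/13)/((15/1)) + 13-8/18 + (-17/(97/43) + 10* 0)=132928/56745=2.34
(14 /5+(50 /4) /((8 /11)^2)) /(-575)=-16917 /368000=-0.05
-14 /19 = -0.74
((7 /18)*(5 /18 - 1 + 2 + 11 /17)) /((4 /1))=4123 /22032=0.19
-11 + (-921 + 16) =-916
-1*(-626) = 626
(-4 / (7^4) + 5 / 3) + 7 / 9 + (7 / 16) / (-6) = 1638731 / 691488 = 2.37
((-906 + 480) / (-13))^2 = 181476 / 169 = 1073.82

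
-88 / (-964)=22 / 241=0.09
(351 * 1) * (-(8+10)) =-6318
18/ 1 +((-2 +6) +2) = 24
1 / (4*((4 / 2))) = 1 / 8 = 0.12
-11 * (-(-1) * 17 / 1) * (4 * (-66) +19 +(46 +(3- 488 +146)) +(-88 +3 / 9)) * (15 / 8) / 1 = 1754995 / 8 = 219374.38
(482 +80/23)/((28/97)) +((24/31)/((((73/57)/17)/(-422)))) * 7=-20895298215/728686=-28675.31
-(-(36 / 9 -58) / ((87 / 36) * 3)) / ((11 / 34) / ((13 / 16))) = -5967 / 319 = -18.71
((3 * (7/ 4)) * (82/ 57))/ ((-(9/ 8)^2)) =-9184/ 1539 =-5.97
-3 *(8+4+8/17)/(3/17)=-212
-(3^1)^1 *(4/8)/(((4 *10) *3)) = -1/80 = -0.01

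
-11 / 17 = -0.65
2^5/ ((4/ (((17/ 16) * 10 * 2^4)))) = 1360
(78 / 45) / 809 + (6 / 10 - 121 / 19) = -1329502 / 230565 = -5.77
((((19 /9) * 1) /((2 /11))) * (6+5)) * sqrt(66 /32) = 2299 * sqrt(33) /72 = 183.43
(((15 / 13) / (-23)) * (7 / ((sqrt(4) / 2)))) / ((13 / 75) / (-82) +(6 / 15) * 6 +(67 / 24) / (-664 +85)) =-1495557000 / 10191527723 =-0.15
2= 2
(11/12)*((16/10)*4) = 88/15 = 5.87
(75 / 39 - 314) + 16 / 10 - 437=-48586 / 65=-747.48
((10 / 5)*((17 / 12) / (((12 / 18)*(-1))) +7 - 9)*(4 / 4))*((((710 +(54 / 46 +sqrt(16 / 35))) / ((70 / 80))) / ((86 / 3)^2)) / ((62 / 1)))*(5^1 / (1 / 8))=-48580290 / 9228359 - 2376*sqrt(35) / 2808631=-5.27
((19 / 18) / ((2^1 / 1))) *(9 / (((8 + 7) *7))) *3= 19 / 140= 0.14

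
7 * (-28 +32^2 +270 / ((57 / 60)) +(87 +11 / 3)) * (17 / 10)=929866 / 57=16313.44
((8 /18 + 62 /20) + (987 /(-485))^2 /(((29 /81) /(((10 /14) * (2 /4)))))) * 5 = 94247701 /2455749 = 38.38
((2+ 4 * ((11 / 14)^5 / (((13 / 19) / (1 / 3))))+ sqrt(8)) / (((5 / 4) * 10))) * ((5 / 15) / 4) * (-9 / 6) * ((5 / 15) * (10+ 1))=-0.20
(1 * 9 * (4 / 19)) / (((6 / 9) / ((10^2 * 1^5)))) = 5400 / 19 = 284.21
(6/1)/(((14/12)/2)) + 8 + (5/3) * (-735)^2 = 6302753/7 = 900393.29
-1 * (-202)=202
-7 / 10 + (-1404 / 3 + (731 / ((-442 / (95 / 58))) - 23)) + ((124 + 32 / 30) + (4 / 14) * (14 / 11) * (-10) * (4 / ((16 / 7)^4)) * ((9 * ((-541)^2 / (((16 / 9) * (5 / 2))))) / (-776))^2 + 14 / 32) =-1528019710092406261339 / 4909741910261760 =-311222.00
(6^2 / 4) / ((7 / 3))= 27 / 7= 3.86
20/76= 5/19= 0.26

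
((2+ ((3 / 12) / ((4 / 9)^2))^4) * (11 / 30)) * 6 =842612683 / 83886080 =10.04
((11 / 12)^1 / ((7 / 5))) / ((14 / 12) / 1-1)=55 / 14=3.93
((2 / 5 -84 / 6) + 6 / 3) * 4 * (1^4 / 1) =-232 / 5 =-46.40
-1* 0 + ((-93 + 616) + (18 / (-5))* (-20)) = 595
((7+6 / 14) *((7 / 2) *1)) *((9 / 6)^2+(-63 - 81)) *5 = -36855 / 2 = -18427.50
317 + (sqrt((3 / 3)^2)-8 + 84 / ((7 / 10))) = 430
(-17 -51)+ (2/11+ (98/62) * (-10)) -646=-729.62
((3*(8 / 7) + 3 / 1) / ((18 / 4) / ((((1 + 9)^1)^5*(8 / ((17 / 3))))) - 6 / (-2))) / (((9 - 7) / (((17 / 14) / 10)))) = 3400000 / 26133611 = 0.13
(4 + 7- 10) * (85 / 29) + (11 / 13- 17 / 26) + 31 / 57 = 3.67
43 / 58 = 0.74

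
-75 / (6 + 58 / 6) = -225 / 47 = -4.79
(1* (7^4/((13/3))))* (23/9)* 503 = 27777169/39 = 712235.10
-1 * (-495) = 495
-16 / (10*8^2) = -1 / 40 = -0.02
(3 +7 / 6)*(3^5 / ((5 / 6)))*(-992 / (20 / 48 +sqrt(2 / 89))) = -6436195200 / 1937 +173560320*sqrt(178) / 1937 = -2127316.32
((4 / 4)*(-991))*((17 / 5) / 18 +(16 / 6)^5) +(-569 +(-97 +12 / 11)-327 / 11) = -3595610869 / 26730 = -134515.93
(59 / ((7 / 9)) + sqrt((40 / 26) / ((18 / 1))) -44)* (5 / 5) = sqrt(130) / 39 + 223 / 7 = 32.15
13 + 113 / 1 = 126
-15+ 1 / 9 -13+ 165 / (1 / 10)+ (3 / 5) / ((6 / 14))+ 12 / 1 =73598 / 45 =1635.51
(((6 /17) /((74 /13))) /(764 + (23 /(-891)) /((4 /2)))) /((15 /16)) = 28512 /329360125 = 0.00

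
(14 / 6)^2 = 49 / 9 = 5.44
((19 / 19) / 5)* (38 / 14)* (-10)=-38 / 7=-5.43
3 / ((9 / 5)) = 5 / 3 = 1.67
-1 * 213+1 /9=-1916 /9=-212.89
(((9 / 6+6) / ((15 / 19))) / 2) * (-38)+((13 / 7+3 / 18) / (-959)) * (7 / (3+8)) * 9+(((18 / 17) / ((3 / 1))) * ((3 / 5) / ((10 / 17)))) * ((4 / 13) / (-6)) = -618935444 / 3428425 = -180.53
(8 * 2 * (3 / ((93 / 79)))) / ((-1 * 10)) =-632 / 155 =-4.08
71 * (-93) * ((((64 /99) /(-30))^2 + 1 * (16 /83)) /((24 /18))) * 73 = -1420694445604 /20337075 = -69857.36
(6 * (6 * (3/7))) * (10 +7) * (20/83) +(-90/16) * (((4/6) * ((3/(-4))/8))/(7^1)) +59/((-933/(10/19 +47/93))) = 1106699177267/17514843264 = 63.19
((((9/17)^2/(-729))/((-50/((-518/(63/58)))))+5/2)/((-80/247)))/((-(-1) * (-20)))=721692751/1872720000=0.39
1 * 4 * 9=36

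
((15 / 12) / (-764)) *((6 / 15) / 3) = -0.00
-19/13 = -1.46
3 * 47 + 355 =496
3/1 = 3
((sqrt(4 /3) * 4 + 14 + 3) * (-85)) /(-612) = 10 * sqrt(3) /27 + 85 /36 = 3.00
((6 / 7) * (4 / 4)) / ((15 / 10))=4 / 7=0.57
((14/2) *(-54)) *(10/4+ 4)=-2457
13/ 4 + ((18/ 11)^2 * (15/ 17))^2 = 149484637/ 16924996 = 8.83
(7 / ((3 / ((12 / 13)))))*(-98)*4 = -10976 / 13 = -844.31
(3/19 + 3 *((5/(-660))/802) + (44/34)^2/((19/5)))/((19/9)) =54940815/193766408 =0.28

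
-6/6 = -1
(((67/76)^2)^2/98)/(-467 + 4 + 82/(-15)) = -302266815/22974729053696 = -0.00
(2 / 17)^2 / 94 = 2 / 13583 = 0.00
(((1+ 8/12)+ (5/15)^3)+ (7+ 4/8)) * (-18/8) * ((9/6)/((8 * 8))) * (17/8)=-8449/8192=-1.03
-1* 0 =0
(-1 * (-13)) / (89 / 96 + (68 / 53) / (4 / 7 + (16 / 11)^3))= 62461984 / 6143903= 10.17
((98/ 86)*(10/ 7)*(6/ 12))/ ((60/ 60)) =35/ 43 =0.81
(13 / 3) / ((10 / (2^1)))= 13 / 15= 0.87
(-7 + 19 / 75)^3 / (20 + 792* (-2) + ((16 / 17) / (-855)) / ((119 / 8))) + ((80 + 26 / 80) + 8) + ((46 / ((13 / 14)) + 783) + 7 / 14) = 607668771765015817 / 659391570825000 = 921.56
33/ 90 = 0.37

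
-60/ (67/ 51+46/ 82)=-6273/ 196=-32.01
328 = 328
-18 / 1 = -18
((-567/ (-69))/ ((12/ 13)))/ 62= 819/ 5704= 0.14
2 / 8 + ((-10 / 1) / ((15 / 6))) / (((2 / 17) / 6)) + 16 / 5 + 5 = -3911 / 20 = -195.55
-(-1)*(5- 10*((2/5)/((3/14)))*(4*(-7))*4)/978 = 6287/2934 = 2.14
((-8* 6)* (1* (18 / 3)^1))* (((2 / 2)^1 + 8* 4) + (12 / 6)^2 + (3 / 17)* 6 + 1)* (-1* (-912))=-10259034.35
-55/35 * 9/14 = -99/98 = -1.01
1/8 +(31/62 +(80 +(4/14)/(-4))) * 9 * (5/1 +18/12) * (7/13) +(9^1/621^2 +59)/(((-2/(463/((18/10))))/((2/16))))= 4890290939/3085128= 1585.12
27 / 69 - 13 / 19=-128 / 437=-0.29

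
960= 960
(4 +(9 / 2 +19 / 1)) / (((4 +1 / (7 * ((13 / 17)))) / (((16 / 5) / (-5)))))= -8008 / 1905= -4.20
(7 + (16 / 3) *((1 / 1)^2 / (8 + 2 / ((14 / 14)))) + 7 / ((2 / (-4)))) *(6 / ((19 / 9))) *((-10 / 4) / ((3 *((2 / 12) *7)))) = 1746 / 133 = 13.13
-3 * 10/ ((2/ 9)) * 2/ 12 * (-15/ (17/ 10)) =3375/ 17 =198.53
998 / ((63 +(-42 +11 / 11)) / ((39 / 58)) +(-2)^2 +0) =19461 / 716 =27.18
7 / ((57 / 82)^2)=47068 / 3249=14.49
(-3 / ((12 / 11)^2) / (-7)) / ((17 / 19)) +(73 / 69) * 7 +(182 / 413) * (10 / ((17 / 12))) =84634799 / 7751184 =10.92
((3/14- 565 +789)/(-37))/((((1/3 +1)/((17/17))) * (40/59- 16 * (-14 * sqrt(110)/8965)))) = -4059499429425/515085392192 +5343234051 * sqrt(110)/18395906864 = -4.83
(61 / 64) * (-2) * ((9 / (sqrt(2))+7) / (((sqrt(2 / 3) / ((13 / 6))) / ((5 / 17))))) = -19.88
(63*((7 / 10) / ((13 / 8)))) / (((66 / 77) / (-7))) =-221.63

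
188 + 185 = 373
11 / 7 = 1.57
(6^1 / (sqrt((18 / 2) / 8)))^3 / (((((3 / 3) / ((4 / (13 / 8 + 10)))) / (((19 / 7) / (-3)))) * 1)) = -77824 * sqrt(2) / 1953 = -56.35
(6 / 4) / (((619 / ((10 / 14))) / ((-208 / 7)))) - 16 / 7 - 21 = -707839 / 30331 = -23.34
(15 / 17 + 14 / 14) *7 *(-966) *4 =-865536 / 17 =-50913.88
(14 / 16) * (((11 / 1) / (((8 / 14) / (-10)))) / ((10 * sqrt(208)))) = -539 * sqrt(13) / 1664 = -1.17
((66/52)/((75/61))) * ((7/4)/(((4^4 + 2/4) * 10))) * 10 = 4697/666900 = 0.01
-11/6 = -1.83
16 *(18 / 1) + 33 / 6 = 587 / 2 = 293.50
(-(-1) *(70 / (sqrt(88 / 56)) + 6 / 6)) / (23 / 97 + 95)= 97 / 9238 + 3395 *sqrt(77) / 50809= 0.60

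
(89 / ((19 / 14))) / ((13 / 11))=13706 / 247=55.49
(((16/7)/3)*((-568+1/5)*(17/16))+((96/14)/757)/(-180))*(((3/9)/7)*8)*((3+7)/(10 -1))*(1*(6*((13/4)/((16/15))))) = -263864575/74186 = -3556.80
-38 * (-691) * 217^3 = 268312462754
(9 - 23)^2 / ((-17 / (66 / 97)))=-12936 / 1649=-7.84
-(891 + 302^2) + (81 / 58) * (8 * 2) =-2670107 / 29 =-92072.66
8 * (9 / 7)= 72 / 7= 10.29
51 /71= 0.72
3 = 3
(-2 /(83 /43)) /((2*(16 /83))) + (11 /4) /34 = -709 /272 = -2.61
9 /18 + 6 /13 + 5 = 5.96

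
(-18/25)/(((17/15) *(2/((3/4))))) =-81/340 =-0.24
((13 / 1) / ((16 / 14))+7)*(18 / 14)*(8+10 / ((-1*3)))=441 / 4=110.25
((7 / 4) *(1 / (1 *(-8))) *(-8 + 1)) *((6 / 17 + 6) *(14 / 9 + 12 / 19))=1617 / 76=21.28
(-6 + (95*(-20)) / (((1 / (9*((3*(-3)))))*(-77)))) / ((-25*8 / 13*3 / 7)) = 334451 / 1100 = 304.05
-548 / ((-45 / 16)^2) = -140288 / 2025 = -69.28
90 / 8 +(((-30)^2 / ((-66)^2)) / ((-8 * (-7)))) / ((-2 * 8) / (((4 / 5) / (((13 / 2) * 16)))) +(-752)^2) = 42949811545 / 3817761024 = 11.25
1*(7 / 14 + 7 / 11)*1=25 / 22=1.14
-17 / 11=-1.55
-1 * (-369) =369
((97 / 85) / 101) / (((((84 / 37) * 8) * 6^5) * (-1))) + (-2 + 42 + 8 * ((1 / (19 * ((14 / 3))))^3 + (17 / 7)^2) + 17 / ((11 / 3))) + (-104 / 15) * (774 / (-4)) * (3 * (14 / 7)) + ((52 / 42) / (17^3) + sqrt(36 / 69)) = 2 * sqrt(69) / 23 + 390223492042392773418067 / 47930640802088647680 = 8142.14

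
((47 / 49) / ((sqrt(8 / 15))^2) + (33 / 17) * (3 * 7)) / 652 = 283641 / 4344928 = 0.07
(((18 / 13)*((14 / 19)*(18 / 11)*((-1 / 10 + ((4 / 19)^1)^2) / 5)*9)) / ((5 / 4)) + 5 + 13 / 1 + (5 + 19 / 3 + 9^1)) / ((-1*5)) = -14050298131 / 1839069375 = -7.64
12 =12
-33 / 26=-1.27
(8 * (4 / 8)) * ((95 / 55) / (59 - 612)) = -76 / 6083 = -0.01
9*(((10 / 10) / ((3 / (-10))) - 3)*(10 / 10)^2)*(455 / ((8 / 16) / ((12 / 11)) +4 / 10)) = -30215.53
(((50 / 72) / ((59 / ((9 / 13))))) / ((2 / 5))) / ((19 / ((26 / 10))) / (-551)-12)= -3625 / 2137688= -0.00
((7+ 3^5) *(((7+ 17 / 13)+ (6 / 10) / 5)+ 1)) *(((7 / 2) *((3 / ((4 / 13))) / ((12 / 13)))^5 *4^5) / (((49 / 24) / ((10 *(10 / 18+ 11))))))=1319995059454175 / 21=62856907593055.95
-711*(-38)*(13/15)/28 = 58539/70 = 836.27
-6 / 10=-3 / 5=-0.60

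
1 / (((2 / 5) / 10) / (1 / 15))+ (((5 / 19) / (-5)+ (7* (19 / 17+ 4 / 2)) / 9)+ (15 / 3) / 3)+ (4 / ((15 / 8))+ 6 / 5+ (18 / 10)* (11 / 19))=10.08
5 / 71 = 0.07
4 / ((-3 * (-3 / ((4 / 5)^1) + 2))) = 16 / 21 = 0.76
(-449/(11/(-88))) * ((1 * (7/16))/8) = 3143/16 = 196.44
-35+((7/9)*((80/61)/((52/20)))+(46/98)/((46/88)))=-11788727/349713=-33.71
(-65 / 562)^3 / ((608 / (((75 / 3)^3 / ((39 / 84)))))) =-2310546875 / 26980657856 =-0.09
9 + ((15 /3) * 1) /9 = 9.56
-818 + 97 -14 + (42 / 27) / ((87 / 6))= -191807 / 261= -734.89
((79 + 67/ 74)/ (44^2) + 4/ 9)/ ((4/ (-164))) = -19.91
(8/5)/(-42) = -4/105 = -0.04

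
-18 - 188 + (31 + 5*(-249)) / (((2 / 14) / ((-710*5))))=30167694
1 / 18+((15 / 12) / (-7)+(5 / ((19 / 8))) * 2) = 19571 / 4788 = 4.09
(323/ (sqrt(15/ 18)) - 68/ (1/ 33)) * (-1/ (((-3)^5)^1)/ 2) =-3.89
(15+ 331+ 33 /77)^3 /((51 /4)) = 57042062500 /17493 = 3260850.77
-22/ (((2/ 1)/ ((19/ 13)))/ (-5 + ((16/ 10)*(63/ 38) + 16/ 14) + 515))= -8260.25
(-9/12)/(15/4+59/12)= -9/104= -0.09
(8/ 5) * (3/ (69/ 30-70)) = -48/ 677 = -0.07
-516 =-516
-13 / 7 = -1.86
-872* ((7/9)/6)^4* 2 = -261709/531441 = -0.49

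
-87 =-87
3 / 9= 1 / 3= 0.33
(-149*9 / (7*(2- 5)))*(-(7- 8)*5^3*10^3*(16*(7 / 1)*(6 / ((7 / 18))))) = 96552000000 / 7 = 13793142857.14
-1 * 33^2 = -1089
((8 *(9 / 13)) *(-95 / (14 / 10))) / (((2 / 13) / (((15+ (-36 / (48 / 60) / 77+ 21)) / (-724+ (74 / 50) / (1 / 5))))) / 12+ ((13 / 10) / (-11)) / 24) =246215376000 / 173174897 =1421.77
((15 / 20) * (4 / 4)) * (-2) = -3 / 2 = -1.50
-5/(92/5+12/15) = -25/96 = -0.26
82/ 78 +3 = 158/ 39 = 4.05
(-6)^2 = 36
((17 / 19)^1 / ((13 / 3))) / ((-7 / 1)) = -51 / 1729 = -0.03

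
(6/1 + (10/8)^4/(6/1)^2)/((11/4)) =55921/25344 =2.21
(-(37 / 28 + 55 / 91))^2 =491401 / 132496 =3.71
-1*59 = -59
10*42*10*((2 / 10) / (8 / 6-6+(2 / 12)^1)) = -560 / 3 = -186.67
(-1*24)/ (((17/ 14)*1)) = -336/ 17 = -19.76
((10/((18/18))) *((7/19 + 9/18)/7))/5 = 33/133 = 0.25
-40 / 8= -5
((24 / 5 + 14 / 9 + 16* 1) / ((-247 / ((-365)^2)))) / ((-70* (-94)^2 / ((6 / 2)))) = 2680487 / 45832332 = 0.06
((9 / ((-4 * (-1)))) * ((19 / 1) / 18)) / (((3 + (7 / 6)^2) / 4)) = 342 / 157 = 2.18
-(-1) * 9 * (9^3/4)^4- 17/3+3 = 7625597482939/768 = 9929163389.24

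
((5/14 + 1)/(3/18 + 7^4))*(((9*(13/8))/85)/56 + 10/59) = 22099071/226579465280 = 0.00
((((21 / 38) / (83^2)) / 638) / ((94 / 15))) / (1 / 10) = 1575 / 7849795052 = 0.00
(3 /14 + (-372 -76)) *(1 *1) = -6269 /14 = -447.79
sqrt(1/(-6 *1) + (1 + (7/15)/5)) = sqrt(834)/30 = 0.96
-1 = -1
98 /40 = 49 /20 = 2.45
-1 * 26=-26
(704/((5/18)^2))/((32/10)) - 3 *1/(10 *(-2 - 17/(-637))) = 2389433/838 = 2851.35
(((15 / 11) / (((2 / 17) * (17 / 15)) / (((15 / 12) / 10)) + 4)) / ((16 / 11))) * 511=114975 / 1216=94.55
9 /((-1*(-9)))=1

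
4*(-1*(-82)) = 328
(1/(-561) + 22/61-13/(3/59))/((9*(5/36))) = -11649184/57035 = -204.25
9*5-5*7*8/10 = 17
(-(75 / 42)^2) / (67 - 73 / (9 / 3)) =-1875 / 25088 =-0.07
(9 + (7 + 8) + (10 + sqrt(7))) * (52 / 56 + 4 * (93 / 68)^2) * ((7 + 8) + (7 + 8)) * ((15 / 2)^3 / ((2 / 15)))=51680784375 * sqrt(7) / 64736 + 51680784375 / 1904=29255455.57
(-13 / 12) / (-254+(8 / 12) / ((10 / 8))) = 65 / 15208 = 0.00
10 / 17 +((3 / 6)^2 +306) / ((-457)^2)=8374785 / 14201732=0.59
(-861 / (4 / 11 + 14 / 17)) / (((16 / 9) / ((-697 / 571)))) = 336665637 / 676064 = 497.98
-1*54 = -54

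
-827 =-827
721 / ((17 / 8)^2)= 46144 / 289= 159.67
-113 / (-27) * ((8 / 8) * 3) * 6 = 226 / 3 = 75.33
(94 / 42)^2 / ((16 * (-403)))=-2209 / 2843568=-0.00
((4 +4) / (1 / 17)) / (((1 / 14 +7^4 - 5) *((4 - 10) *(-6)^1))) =0.00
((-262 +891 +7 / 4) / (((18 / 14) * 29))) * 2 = 203 / 6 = 33.83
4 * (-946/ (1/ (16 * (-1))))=60544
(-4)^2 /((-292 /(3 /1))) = -12 /73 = -0.16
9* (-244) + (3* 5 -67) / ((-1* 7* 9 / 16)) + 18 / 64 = -4399945 / 2016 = -2182.51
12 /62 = 6 /31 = 0.19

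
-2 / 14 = -1 / 7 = -0.14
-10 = -10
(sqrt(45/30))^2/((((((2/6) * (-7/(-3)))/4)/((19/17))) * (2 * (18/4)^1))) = 114/119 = 0.96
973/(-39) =-973/39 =-24.95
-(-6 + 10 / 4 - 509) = 1025 / 2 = 512.50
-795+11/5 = -3964/5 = -792.80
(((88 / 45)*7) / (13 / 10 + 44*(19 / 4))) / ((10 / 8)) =4928 / 94635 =0.05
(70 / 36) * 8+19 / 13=1991 / 117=17.02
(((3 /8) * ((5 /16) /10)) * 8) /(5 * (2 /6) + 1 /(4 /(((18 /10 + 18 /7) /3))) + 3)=0.02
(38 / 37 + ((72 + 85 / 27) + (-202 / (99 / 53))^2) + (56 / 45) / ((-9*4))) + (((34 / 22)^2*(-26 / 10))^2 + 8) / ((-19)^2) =1553784243142796 / 132002889975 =11770.84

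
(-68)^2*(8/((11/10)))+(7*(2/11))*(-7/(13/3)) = 4808666/143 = 33627.03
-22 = -22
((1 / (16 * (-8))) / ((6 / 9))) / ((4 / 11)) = -0.03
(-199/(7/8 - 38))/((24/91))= 18109/891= 20.32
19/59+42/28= 1.82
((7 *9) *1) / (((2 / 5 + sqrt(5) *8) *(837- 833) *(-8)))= 315 / 127936- 1575 *sqrt(5) / 31984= -0.11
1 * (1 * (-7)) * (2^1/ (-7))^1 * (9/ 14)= 9/ 7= 1.29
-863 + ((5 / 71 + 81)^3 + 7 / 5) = 951983725492 / 1789555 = 531966.73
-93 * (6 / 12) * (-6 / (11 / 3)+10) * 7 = -29946 / 11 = -2722.36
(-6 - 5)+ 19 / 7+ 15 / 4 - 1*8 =-351 / 28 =-12.54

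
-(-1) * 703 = 703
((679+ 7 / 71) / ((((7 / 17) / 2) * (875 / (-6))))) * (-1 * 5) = 200736 / 1775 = 113.09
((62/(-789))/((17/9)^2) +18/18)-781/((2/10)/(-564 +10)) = 164431337923/76007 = 2163370.98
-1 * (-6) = 6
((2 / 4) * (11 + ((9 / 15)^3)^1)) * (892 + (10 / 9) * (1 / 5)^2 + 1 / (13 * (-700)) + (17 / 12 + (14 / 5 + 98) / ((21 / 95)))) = 7567.78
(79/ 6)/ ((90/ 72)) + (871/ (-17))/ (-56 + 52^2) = 7099463/ 675240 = 10.51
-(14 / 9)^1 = -14 / 9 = -1.56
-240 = -240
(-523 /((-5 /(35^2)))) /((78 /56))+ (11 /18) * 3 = 2391901 /26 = 91996.19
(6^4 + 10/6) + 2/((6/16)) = 1303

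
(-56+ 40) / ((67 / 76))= -1216 / 67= -18.15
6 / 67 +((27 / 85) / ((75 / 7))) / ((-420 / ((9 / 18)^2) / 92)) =250377 / 2847500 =0.09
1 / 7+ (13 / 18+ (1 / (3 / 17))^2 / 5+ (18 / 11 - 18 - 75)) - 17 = -700459 / 6930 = -101.08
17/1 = 17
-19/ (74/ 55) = -1045/ 74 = -14.12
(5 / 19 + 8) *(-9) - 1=-1432 / 19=-75.37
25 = 25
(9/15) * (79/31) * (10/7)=474/217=2.18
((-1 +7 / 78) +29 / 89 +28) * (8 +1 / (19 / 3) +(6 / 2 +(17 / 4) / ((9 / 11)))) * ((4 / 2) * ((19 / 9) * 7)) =14901026105 / 1124604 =13250.02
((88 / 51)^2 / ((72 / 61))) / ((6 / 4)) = 1.68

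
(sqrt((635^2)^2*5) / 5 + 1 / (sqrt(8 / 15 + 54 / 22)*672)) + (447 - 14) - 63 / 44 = 180759.27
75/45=5/3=1.67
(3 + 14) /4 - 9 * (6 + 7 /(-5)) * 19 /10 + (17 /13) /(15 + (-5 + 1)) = -1062363 /14300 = -74.29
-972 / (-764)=243 / 191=1.27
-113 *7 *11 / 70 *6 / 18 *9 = -3729 / 10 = -372.90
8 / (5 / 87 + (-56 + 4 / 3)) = -696 / 4751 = -0.15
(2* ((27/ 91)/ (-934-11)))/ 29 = -2/ 92365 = -0.00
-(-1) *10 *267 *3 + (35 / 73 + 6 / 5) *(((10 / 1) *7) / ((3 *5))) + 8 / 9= 26341516 / 3285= 8018.73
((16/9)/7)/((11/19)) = 304/693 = 0.44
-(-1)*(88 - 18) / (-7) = -10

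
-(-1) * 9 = 9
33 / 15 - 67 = -324 / 5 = -64.80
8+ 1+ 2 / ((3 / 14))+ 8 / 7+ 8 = 577 / 21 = 27.48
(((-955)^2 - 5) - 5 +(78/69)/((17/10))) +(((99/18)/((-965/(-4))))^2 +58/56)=9298057055146607/10195051300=912016.70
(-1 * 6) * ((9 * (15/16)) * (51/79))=-20655/632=-32.68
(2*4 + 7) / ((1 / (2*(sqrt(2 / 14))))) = 30*sqrt(7) / 7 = 11.34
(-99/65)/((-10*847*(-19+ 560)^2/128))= 576/7324342025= 0.00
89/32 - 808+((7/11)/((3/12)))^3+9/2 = -33401749/42592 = -784.23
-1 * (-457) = 457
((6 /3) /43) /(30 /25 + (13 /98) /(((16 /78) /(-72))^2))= 980 /344372079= 0.00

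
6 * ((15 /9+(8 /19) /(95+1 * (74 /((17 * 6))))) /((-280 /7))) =-232507 /927580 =-0.25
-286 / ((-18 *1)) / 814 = 13 / 666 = 0.02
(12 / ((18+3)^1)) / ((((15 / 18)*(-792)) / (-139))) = 139 / 1155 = 0.12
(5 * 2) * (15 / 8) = 18.75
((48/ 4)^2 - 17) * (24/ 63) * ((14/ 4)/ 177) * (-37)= -18796/ 531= -35.40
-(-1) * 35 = 35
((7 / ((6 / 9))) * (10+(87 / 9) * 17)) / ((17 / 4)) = 7322 / 17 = 430.71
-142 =-142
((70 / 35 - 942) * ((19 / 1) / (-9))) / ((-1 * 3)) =-17860 / 27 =-661.48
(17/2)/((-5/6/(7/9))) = -119/15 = -7.93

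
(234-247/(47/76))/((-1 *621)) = 338/1269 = 0.27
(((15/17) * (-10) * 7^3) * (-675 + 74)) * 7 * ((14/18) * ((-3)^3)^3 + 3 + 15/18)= -3312805620775/17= -194870918869.12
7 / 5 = 1.40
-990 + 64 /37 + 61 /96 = -3508079 /3552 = -987.63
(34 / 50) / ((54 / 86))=731 / 675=1.08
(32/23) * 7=224/23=9.74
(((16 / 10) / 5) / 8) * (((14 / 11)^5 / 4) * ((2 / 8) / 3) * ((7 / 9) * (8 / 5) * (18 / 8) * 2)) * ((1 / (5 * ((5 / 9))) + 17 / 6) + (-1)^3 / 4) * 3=207768134 / 1509853125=0.14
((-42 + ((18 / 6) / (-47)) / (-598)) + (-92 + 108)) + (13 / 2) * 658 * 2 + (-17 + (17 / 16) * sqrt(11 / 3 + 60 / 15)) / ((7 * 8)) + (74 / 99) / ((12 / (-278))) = 17 * sqrt(69) / 2688 + 1989126836815 / 233729496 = 8510.43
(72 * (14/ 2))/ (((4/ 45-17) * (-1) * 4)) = 5670/ 761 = 7.45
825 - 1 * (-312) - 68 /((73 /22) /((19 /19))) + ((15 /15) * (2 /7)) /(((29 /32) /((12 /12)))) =16550187 /14819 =1116.82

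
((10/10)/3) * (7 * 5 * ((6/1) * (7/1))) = 490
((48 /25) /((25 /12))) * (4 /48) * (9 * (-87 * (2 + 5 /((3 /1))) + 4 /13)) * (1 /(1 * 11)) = -1789776 /89375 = -20.03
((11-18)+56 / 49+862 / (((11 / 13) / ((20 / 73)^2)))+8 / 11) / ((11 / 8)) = 234174760 / 4513663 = 51.88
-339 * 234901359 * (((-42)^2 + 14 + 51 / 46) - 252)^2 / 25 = -392953165045827387309 / 52900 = -7428226182340782.37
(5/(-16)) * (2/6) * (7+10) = -85/48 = -1.77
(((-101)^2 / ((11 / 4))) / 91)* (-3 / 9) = -40804 / 3003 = -13.59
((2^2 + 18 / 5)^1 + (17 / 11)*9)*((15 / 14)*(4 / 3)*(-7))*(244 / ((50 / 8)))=-2309216 / 275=-8397.15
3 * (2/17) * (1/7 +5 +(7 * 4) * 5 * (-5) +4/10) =-145836/595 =-245.10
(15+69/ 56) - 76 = -3347/ 56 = -59.77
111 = 111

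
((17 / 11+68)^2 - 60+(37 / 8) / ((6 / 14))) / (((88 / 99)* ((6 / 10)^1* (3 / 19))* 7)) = 1320737405 / 162624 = 8121.42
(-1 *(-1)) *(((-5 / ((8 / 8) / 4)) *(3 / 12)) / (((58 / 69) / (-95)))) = 32775 / 58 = 565.09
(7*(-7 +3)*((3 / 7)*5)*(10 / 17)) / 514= -0.07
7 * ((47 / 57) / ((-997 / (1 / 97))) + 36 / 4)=347281690 / 5512413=63.00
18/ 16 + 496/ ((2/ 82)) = 162697/ 8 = 20337.12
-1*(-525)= 525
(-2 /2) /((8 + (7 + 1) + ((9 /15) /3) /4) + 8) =-20 /481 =-0.04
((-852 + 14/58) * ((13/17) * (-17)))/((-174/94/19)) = -286753909/2523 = -113655.93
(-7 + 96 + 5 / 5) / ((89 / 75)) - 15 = 5415 / 89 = 60.84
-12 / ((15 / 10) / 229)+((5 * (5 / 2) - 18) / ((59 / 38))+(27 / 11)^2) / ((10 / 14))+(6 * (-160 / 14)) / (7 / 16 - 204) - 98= -1926.19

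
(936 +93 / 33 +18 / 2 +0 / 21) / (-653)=-10426 / 7183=-1.45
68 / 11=6.18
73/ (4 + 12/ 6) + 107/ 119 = 9329/ 714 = 13.07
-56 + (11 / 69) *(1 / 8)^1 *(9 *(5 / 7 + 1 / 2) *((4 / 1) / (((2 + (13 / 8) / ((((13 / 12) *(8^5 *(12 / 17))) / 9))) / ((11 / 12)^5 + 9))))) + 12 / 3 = -326910573460 / 6839235081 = -47.80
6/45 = 2/15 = 0.13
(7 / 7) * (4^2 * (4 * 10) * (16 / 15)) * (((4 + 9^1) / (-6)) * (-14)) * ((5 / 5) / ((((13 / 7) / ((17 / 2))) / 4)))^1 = 3411968 / 9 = 379107.56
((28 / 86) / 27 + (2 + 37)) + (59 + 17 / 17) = 114953 / 1161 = 99.01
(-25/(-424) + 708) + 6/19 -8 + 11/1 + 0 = 5730835/8056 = 711.37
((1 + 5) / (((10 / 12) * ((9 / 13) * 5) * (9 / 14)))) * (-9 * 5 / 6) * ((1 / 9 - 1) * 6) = 5824 / 45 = 129.42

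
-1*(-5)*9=45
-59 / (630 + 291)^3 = -59 / 781229961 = -0.00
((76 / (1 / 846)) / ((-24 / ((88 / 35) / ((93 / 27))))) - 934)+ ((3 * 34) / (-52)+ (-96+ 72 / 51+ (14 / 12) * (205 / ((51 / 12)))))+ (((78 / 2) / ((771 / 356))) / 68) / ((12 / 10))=-180535922226 / 61624745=-2929.60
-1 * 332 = -332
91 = 91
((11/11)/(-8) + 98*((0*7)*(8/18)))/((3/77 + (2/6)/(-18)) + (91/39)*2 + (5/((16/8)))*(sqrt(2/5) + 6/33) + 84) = -770583429/549355765564 + 4322241*sqrt(10)/549355765564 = -0.00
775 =775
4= 4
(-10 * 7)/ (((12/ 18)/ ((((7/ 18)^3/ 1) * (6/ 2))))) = -18.53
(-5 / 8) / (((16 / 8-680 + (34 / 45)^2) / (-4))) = -10125 / 2743588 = -0.00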